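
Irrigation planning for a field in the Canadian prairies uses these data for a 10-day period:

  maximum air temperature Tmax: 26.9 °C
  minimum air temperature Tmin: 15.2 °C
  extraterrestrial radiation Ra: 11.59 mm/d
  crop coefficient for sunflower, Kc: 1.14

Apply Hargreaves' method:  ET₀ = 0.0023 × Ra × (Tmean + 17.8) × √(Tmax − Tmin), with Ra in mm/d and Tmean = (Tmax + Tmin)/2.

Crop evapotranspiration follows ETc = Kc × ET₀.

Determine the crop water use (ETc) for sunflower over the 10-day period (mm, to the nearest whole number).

Tmean = (26.9 + 15.2)/2 = 21.05 °C
ET₀ = 0.0023 × 11.59 × (21.05 + 17.8) × √11.7 = 0.0023 × 11.59 × 38.85 × 3.4205 = 3.5424 mm/d
ETc = Kc × ET₀ = 1.14 × 3.5424 = 4.0383 mm/d
Over 10 days: 4.0383 × 10 = 40.383 mm

40 mm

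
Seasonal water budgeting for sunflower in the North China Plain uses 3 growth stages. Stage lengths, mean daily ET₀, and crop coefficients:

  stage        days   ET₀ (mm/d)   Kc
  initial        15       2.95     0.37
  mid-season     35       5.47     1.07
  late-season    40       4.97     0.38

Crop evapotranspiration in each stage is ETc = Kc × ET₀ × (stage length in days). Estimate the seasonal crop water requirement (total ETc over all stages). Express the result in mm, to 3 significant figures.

297 mm

initial: 0.37 × 2.95 × 15 = 16.37 mm
mid-season: 1.07 × 5.47 × 35 = 204.85 mm
late-season: 0.38 × 4.97 × 40 = 75.54 mm
Seasonal total = 296.76 mm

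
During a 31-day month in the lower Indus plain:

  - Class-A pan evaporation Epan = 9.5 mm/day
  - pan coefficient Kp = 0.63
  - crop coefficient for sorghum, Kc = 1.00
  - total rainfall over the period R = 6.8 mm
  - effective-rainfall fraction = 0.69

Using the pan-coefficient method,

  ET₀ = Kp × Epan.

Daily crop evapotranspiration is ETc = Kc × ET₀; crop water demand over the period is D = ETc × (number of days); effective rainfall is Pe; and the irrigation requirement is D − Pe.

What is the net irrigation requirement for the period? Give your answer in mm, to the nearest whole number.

ET₀ = 0.63 × 9.5 = 5.9850 mm/d
ETc = Kc × ET₀ = 1.00 × 5.9850 = 5.9850 mm/d
Crop demand D = ETc × 31 d = 5.9850 × 31 = 185.535 mm
Pe = 0.69 × 6.8 = 4.692 mm
D − Pe = 185.535 − 4.692 = 180.843 mm

181 mm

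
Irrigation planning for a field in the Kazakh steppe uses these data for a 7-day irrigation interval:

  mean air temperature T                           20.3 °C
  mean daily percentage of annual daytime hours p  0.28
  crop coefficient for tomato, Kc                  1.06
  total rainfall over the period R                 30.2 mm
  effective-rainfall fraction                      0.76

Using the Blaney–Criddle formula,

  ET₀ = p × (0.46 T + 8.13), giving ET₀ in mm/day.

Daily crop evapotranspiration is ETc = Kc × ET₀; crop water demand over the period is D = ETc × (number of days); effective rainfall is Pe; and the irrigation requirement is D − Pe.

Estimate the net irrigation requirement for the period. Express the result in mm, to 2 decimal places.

ET₀ = 0.28 × (0.46 × 20.3 + 8.13) = 0.28 × 17.468 = 4.8910 mm/d
ETc = Kc × ET₀ = 1.06 × 4.8910 = 5.1845 mm/d
Crop demand D = ETc × 7 d = 5.1845 × 7 = 36.292 mm
Pe = 0.76 × 30.2 = 22.952 mm
D − Pe = 36.292 − 22.952 = 13.340 mm

13.34 mm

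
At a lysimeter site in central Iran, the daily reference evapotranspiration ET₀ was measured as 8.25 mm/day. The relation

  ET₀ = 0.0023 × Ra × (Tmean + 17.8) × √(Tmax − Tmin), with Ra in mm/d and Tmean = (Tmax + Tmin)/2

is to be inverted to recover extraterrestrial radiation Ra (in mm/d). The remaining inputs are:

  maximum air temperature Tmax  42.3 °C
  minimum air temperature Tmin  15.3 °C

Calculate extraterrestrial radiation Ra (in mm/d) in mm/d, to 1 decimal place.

14.8 mm/d

Tmean = 28.80 °C; √ΔT = 5.1962
Ra = ET₀ / [0.0023 × (Tmean+17.8) × √ΔT] = 8.25 / (0.0023 × 46.60 × 5.1962) = 14.813 mm/d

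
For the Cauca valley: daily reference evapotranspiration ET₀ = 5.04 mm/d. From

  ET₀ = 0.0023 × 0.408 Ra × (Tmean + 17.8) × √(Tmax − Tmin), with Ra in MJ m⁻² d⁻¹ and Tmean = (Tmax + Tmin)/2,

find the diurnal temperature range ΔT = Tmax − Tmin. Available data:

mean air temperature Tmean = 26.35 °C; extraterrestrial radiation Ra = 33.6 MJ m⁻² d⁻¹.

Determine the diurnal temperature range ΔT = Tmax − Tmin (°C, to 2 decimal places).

13.11 °C

√ΔT = ET₀ / [0.0023 × 0.408 × Ra × (Tmean+17.8)] = 5.04 / (0.0023 × 13.7088 × 44.15) = 3.6205
ΔT = 3.6205² = 13.108 °C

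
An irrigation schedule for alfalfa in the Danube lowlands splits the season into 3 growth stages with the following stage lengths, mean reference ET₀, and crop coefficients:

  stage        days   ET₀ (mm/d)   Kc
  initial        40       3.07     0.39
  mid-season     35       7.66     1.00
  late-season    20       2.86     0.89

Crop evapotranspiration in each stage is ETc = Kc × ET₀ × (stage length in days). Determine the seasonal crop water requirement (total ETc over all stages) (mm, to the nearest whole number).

initial: 0.39 × 3.07 × 40 = 47.89 mm
mid-season: 1.00 × 7.66 × 35 = 268.10 mm
late-season: 0.89 × 2.86 × 20 = 50.91 mm
Seasonal total = 366.90 mm

367 mm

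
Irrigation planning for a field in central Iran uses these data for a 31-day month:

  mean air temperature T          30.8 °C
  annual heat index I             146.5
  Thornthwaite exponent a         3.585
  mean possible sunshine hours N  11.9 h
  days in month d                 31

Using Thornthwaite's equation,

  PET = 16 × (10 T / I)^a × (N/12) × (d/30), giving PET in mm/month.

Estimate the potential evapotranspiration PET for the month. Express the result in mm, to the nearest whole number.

10T/I = 10 × 30.8 / 146.5 = 2.1024
(10T/I)^a = 2.1024^3.585 = 14.3527
Uncorrected PET = 16 × 14.3527 = 229.643 mm
Correction = (N/12)(d/30) = (11.9/12)(31/30) = 1.0247
PET = 229.643 × 1.0247 = 235.315 mm/month

235 mm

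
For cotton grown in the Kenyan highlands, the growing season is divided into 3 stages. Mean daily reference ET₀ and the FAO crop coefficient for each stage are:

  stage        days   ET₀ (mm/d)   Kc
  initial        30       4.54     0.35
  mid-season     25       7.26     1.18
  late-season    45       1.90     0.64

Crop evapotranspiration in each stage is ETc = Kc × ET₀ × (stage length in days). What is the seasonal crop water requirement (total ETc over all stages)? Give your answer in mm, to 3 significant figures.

317 mm

initial: 0.35 × 4.54 × 30 = 47.67 mm
mid-season: 1.18 × 7.26 × 25 = 214.17 mm
late-season: 0.64 × 1.90 × 45 = 54.72 mm
Seasonal total = 316.56 mm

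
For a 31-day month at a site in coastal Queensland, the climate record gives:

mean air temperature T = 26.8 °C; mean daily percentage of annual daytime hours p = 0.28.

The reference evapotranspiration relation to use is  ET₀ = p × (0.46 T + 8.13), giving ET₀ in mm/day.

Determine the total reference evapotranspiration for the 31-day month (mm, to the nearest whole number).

ET₀ = 0.28 × (0.46 × 26.8 + 8.13) = 0.28 × 20.458 = 5.7282 mm/d
Monthly total = 5.7282 × 31 = 177.574 mm

178 mm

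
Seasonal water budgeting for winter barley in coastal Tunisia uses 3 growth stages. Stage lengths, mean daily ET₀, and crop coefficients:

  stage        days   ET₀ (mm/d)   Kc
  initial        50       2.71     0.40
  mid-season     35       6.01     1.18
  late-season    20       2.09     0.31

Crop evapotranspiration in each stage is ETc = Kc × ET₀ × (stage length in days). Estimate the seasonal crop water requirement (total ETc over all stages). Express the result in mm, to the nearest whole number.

initial: 0.40 × 2.71 × 50 = 54.20 mm
mid-season: 1.18 × 6.01 × 35 = 248.21 mm
late-season: 0.31 × 2.09 × 20 = 12.96 mm
Seasonal total = 315.37 mm

315 mm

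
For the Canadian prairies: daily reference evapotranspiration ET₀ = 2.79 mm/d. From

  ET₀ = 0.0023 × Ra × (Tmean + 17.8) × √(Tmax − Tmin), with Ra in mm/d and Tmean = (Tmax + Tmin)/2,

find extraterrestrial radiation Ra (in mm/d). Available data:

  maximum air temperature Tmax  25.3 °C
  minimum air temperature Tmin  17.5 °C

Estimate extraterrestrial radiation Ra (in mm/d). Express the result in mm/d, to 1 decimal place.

Tmean = 21.40 °C; √ΔT = 2.7928
Ra = ET₀ / [0.0023 × (Tmean+17.8) × √ΔT] = 2.79 / (0.0023 × 39.20 × 2.7928) = 11.080 mm/d

11.1 mm/d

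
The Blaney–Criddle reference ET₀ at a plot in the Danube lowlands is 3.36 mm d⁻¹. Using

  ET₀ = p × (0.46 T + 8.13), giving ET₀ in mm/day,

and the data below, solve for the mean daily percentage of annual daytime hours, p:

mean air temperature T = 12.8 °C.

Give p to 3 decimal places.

0.240

p = ET₀ / (0.46 T + 8.13) = 3.36 / (0.46 × 12.8 + 8.13) = 3.36 / 14.018 = 0.2397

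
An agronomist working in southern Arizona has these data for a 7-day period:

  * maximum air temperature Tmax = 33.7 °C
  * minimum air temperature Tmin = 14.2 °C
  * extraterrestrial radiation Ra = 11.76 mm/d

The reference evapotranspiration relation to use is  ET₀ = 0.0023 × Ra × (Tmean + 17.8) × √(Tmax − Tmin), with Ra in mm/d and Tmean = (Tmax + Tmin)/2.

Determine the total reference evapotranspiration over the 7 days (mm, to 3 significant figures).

Tmean = (33.7 + 14.2)/2 = 23.95 °C
ET₀ = 0.0023 × 11.76 × (23.95 + 17.8) × √19.5 = 0.0023 × 11.76 × 41.75 × 4.4159 = 4.9867 mm/d
Over 7 days: 4.9867 × 7 = 34.907 mm

34.9 mm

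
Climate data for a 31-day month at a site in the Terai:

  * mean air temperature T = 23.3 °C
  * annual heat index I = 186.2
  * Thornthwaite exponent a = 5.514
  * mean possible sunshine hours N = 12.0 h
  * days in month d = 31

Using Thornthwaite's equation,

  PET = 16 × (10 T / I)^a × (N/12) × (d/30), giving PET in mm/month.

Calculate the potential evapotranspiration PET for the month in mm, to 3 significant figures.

10T/I = 10 × 23.3 / 186.2 = 1.2513
(10T/I)^a = 1.2513^5.514 = 3.4423
Uncorrected PET = 16 × 3.4423 = 55.077 mm
Correction = (N/12)(d/30) = (12.0/12)(31/30) = 1.0333
PET = 55.077 × 1.0333 = 56.911 mm/month

56.9 mm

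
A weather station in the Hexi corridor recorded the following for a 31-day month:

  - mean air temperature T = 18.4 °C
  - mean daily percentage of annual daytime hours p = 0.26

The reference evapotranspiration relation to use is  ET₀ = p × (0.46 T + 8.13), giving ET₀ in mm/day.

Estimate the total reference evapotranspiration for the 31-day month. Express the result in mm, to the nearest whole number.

134 mm

ET₀ = 0.26 × (0.46 × 18.4 + 8.13) = 0.26 × 16.594 = 4.3144 mm/d
Monthly total = 4.3144 × 31 = 133.746 mm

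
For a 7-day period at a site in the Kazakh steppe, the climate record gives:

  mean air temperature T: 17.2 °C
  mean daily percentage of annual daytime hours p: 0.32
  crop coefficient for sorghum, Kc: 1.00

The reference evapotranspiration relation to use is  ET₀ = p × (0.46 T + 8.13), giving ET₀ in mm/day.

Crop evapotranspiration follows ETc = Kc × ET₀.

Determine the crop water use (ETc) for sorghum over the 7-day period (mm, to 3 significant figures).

ET₀ = 0.32 × (0.46 × 17.2 + 8.13) = 0.32 × 16.042 = 5.1334 mm/d
ETc = Kc × ET₀ = 1.00 × 5.1334 = 5.1334 mm/d
Over 7 days: 5.1334 × 7 = 35.934 mm

35.9 mm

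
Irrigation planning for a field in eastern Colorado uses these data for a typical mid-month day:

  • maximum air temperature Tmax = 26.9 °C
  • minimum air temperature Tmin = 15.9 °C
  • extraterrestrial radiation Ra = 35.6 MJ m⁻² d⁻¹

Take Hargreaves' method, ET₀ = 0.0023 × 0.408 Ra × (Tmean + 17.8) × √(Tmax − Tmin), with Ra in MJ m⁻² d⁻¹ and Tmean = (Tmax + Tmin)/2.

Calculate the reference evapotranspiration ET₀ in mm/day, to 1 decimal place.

4.3 mm/day

Tmean = (26.9 + 15.9)/2 = 21.40 °C
0.408 Ra = 0.408 × 35.6 = 14.5248 mm/d equivalent
ET₀ = 0.0023 × 14.5248 × (21.40 + 17.8) × √11.0 = 0.0023 × 14.5248 × 39.20 × 3.3166 = 4.3433 mm/d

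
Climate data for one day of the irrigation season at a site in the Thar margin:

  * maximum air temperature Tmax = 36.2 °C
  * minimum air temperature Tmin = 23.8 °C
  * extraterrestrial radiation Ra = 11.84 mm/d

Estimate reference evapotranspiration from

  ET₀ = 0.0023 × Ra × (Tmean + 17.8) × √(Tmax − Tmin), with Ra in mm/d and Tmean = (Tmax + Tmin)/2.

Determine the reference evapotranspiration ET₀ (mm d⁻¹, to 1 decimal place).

Tmean = (36.2 + 23.8)/2 = 30.00 °C
ET₀ = 0.0023 × 11.84 × (30.00 + 17.8) × √12.4 = 0.0023 × 11.84 × 47.80 × 3.5214 = 4.5838 mm/d

4.6 mm d⁻¹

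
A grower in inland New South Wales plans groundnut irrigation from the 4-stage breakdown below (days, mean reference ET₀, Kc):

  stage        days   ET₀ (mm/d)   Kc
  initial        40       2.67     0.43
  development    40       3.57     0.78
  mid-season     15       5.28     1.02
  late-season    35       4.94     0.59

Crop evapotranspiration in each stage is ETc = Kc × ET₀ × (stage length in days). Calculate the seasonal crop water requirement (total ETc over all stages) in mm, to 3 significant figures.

340 mm

initial: 0.43 × 2.67 × 40 = 45.92 mm
development: 0.78 × 3.57 × 40 = 111.38 mm
mid-season: 1.02 × 5.28 × 15 = 80.78 mm
late-season: 0.59 × 4.94 × 35 = 102.01 mm
Seasonal total = 340.09 mm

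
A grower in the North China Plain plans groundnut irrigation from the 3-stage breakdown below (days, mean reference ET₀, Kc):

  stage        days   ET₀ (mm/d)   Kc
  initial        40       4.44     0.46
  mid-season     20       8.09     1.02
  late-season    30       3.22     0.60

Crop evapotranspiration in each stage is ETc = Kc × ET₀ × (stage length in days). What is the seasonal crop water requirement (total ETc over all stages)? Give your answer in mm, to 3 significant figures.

305 mm

initial: 0.46 × 4.44 × 40 = 81.70 mm
mid-season: 1.02 × 8.09 × 20 = 165.04 mm
late-season: 0.60 × 3.22 × 30 = 57.96 mm
Seasonal total = 304.70 mm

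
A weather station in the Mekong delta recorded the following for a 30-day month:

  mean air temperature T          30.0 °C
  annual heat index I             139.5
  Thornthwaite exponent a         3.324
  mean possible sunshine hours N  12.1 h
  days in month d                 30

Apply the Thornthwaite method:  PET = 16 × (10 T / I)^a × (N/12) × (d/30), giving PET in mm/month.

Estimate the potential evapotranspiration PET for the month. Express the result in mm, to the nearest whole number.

206 mm

10T/I = 10 × 30.0 / 139.5 = 2.1505
(10T/I)^a = 2.1505^3.324 = 12.7456
Uncorrected PET = 16 × 12.7456 = 203.930 mm
Correction = (N/12)(d/30) = (12.1/12)(30/30) = 1.0083
PET = 203.930 × 1.0083 = 205.623 mm/month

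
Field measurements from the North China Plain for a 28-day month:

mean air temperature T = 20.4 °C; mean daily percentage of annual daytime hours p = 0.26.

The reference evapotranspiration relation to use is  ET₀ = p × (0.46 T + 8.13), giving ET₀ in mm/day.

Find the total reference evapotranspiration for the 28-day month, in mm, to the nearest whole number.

128 mm

ET₀ = 0.26 × (0.46 × 20.4 + 8.13) = 0.26 × 17.514 = 4.5536 mm/d
Monthly total = 4.5536 × 28 = 127.501 mm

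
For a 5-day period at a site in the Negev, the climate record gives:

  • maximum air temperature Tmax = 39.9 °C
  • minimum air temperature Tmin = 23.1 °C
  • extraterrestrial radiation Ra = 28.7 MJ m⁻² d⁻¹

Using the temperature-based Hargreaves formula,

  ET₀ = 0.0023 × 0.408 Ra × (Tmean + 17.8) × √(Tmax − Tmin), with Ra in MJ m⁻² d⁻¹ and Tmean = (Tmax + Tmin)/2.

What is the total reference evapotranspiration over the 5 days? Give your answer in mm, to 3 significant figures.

27.2 mm

Tmean = (39.9 + 23.1)/2 = 31.50 °C
0.408 Ra = 0.408 × 28.7 = 11.7096 mm/d equivalent
ET₀ = 0.0023 × 11.7096 × (31.50 + 17.8) × √16.8 = 0.0023 × 11.7096 × 49.30 × 4.0988 = 5.4422 mm/d
Over 5 days: 5.4422 × 5 = 27.211 mm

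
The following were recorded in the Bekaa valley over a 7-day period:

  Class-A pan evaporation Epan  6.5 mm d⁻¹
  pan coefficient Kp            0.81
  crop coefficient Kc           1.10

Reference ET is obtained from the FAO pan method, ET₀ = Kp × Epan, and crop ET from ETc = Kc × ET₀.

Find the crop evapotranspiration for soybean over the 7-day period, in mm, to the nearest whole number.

ET₀ = 0.81 × 6.5 = 5.2650 mm/d
ETc = Kc × ET₀ = 1.10 × 5.2650 = 5.7915 mm/d
Over 7 days: 5.7915 × 7 = 40.541 mm

41 mm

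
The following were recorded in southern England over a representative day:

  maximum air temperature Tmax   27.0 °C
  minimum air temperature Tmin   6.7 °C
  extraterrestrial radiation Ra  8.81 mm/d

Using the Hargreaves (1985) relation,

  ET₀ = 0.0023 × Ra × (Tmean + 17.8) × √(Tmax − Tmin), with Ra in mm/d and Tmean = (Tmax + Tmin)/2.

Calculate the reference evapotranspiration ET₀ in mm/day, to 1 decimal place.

3.2 mm/day

Tmean = (27.0 + 6.7)/2 = 16.85 °C
ET₀ = 0.0023 × 8.81 × (16.85 + 17.8) × √20.3 = 0.0023 × 8.81 × 34.65 × 4.5056 = 3.1634 mm/d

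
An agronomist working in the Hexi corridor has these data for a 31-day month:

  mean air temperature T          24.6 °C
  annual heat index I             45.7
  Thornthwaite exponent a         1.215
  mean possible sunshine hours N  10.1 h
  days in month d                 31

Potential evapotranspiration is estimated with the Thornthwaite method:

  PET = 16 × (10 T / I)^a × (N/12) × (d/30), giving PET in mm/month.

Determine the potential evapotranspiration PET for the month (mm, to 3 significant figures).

10T/I = 10 × 24.6 / 45.7 = 5.3829
(10T/I)^a = 5.3829^1.215 = 7.7301
Uncorrected PET = 16 × 7.7301 = 123.682 mm
Correction = (N/12)(d/30) = (10.1/12)(31/30) = 0.8697
PET = 123.682 × 0.8697 = 107.566 mm/month

108 mm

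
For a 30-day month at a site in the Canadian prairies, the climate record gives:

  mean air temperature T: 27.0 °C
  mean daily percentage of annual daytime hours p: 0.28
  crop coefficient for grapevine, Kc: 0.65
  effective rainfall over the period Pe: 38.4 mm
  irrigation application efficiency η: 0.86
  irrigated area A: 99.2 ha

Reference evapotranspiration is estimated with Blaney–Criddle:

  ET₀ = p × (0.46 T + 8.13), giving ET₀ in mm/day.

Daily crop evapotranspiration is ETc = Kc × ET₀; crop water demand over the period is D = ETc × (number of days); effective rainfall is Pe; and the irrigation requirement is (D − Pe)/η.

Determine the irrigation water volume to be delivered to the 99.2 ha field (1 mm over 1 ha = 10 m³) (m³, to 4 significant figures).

ET₀ = 0.28 × (0.46 × 27.0 + 8.13) = 0.28 × 20.550 = 5.7540 mm/d
ETc = Kc × ET₀ = 0.65 × 5.7540 = 3.7401 mm/d
Crop demand D = ETc × 30 d = 3.7401 × 30 = 112.203 mm
D − Pe = 112.203 − 38.4 = 73.803 mm
Gross irrigation = 73.803 / 0.86 = 85.817 mm
Volume = 85.817 mm × 99.2 ha × 10 = 85130.5 m³

85130 m³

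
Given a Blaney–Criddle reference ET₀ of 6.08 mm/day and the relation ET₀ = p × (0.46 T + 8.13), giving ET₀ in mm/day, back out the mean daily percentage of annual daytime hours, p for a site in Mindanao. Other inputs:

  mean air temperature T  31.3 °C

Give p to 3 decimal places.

p = ET₀ / (0.46 T + 8.13) = 6.08 / (0.46 × 31.3 + 8.13) = 6.08 / 22.528 = 0.2699

0.270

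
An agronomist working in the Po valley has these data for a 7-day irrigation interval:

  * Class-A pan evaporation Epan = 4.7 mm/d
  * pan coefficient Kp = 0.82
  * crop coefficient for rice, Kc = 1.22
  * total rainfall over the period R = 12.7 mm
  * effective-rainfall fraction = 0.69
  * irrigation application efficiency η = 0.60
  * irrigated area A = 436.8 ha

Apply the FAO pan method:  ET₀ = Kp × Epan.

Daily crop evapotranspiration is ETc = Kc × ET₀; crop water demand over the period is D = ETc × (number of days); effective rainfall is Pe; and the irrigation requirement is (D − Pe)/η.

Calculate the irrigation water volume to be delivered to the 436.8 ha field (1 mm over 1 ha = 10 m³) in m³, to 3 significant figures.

176000 m³

ET₀ = 0.82 × 4.7 = 3.8540 mm/d
ETc = Kc × ET₀ = 1.22 × 3.8540 = 4.7019 mm/d
Crop demand D = ETc × 7 d = 4.7019 × 7 = 32.913 mm
Pe = 0.69 × 12.7 = 8.763 mm
D − Pe = 32.913 − 8.763 = 24.150 mm
Gross irrigation = 24.150 / 0.60 = 40.250 mm
Volume = 40.250 mm × 436.8 ha × 10 = 175812.0 m³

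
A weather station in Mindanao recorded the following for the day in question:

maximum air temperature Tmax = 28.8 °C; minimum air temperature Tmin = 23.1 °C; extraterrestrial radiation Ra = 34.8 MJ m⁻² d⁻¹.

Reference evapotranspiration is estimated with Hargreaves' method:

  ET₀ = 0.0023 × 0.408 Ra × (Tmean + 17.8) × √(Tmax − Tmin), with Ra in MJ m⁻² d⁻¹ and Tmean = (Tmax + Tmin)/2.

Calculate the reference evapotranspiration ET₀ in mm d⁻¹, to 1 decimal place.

Tmean = (28.8 + 23.1)/2 = 25.95 °C
0.408 Ra = 0.408 × 34.8 = 14.1984 mm/d equivalent
ET₀ = 0.0023 × 14.1984 × (25.95 + 17.8) × √5.7 = 0.0023 × 14.1984 × 43.75 × 2.3875 = 3.4111 mm/d

3.4 mm d⁻¹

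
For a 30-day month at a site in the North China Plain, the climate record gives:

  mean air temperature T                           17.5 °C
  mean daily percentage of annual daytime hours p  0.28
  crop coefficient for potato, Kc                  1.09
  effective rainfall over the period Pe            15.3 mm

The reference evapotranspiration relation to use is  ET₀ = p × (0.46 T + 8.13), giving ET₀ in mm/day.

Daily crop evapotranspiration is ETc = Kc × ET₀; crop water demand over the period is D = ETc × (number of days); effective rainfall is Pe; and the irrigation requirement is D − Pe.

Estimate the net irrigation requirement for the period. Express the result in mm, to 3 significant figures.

133 mm

ET₀ = 0.28 × (0.46 × 17.5 + 8.13) = 0.28 × 16.180 = 4.5304 mm/d
ETc = Kc × ET₀ = 1.09 × 4.5304 = 4.9381 mm/d
Crop demand D = ETc × 30 d = 4.9381 × 30 = 148.143 mm
D − Pe = 148.143 − 15.3 = 132.843 mm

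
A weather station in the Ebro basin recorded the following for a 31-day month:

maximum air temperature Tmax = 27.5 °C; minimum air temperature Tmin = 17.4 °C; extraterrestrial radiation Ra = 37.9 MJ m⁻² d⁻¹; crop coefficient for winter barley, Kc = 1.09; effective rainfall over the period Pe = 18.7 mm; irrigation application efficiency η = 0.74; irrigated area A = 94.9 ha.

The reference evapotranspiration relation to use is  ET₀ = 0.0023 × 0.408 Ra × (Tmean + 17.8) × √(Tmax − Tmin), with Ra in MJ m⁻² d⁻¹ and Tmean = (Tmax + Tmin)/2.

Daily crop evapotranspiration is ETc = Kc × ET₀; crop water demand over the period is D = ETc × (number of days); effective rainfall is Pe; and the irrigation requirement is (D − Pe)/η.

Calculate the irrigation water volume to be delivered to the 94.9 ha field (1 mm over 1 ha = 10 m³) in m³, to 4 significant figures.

173200 m³

Tmean = (27.5 + 17.4)/2 = 22.45 °C
0.408 Ra = 0.408 × 37.9 = 15.4632 mm/d equivalent
ET₀ = 0.0023 × 15.4632 × (22.45 + 17.8) × √10.1 = 0.0023 × 15.4632 × 40.25 × 3.1780 = 4.5493 mm/d
ETc = Kc × ET₀ = 1.09 × 4.5493 = 4.9587 mm/d
Crop demand D = ETc × 31 d = 4.9587 × 31 = 153.720 mm
D − Pe = 153.720 − 18.7 = 135.020 mm
Gross irrigation = 135.020 / 0.74 = 182.459 mm
Volume = 182.459 mm × 94.9 ha × 10 = 173153.6 m³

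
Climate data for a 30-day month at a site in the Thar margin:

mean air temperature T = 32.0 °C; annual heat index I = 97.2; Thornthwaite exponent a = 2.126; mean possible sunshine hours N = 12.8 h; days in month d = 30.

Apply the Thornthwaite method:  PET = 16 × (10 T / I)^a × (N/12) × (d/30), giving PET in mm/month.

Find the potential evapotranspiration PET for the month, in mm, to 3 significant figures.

215 mm

10T/I = 10 × 32.0 / 97.2 = 3.2922
(10T/I)^a = 3.2922^2.126 = 12.5943
Uncorrected PET = 16 × 12.5943 = 201.509 mm
Correction = (N/12)(d/30) = (12.8/12)(30/30) = 1.0667
PET = 201.509 × 1.0667 = 214.950 mm/month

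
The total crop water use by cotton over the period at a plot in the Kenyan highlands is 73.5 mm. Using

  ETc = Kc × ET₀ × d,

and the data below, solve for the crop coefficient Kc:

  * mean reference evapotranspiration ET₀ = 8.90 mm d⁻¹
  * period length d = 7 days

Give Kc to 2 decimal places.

1.18

ETc = Kc × ET₀ × d  ⇒  Kc = ETc / (ET₀ × d)
Kc = 73.5 / (8.90 × 7) = 73.5 / 62.30 = 1.1798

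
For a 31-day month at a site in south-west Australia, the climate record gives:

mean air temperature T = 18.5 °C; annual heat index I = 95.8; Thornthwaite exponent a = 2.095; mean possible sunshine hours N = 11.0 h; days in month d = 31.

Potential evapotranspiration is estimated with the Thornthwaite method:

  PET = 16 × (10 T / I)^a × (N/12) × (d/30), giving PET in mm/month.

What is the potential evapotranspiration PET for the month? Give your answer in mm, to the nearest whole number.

60 mm

10T/I = 10 × 18.5 / 95.8 = 1.9311
(10T/I)^a = 1.9311^2.095 = 3.9697
Uncorrected PET = 16 × 3.9697 = 63.515 mm
Correction = (N/12)(d/30) = (11.0/12)(31/30) = 0.9472
PET = 63.515 × 0.9472 = 60.161 mm/month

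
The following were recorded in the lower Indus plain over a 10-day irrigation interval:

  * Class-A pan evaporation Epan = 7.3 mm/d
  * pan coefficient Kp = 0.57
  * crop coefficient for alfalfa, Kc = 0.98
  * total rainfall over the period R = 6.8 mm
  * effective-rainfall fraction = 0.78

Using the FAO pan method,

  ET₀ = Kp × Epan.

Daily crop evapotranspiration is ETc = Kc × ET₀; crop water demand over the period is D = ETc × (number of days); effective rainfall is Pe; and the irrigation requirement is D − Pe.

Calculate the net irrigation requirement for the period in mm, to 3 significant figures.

35.5 mm

ET₀ = 0.57 × 7.3 = 4.1610 mm/d
ETc = Kc × ET₀ = 0.98 × 4.1610 = 4.0778 mm/d
Crop demand D = ETc × 10 d = 4.0778 × 10 = 40.778 mm
Pe = 0.78 × 6.8 = 5.304 mm
D − Pe = 40.778 − 5.304 = 35.474 mm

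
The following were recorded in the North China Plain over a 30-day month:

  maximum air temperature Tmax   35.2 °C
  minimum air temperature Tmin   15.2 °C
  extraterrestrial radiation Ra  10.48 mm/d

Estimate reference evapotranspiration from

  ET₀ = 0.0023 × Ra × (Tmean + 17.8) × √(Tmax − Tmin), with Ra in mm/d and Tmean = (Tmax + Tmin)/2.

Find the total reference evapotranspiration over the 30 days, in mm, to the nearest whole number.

Tmean = (35.2 + 15.2)/2 = 25.20 °C
ET₀ = 0.0023 × 10.48 × (25.20 + 17.8) × √20.0 = 0.0023 × 10.48 × 43.00 × 4.4721 = 4.6352 mm/d
Over 30 days: 4.6352 × 30 = 139.056 mm

139 mm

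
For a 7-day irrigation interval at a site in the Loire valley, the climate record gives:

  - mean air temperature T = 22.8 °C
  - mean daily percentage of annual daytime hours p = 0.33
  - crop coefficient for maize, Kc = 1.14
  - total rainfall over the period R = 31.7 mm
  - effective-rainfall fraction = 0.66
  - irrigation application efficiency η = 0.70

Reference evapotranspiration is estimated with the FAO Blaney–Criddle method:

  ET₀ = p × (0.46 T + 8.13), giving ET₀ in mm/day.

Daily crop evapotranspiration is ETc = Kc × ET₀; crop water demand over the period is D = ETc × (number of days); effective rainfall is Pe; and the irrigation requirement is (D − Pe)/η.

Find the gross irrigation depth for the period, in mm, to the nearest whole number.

40 mm

ET₀ = 0.33 × (0.46 × 22.8 + 8.13) = 0.33 × 18.618 = 6.1439 mm/d
ETc = Kc × ET₀ = 1.14 × 6.1439 = 7.0040 mm/d
Crop demand D = ETc × 7 d = 7.0040 × 7 = 49.028 mm
Pe = 0.66 × 31.7 = 20.922 mm
D − Pe = 49.028 − 20.922 = 28.106 mm
Gross irrigation = 28.106 / 0.70 = 40.151 mm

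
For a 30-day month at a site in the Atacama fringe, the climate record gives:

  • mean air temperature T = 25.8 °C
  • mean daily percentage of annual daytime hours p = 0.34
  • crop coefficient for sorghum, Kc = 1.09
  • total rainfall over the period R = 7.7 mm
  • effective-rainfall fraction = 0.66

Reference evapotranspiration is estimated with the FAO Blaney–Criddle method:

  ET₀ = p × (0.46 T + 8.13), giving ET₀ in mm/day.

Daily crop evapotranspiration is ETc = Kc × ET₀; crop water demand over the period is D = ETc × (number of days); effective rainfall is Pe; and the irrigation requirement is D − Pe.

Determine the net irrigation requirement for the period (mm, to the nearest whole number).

ET₀ = 0.34 × (0.46 × 25.8 + 8.13) = 0.34 × 19.998 = 6.7993 mm/d
ETc = Kc × ET₀ = 1.09 × 6.7993 = 7.4112 mm/d
Crop demand D = ETc × 30 d = 7.4112 × 30 = 222.336 mm
Pe = 0.66 × 7.7 = 5.082 mm
D − Pe = 222.336 − 5.082 = 217.254 mm

217 mm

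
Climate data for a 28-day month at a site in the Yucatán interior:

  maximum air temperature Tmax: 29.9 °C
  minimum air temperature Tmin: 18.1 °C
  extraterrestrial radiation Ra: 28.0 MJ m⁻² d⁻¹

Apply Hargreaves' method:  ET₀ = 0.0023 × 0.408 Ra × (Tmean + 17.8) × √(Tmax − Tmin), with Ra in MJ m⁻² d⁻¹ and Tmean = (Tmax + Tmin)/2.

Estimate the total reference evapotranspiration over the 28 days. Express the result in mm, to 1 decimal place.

Tmean = (29.9 + 18.1)/2 = 24.00 °C
0.408 Ra = 0.408 × 28.0 = 11.4240 mm/d equivalent
ET₀ = 0.0023 × 11.4240 × (24.00 + 17.8) × √11.8 = 0.0023 × 11.4240 × 41.80 × 3.4351 = 3.7728 mm/d
Over 28 days: 3.7728 × 28 = 105.638 mm

105.6 mm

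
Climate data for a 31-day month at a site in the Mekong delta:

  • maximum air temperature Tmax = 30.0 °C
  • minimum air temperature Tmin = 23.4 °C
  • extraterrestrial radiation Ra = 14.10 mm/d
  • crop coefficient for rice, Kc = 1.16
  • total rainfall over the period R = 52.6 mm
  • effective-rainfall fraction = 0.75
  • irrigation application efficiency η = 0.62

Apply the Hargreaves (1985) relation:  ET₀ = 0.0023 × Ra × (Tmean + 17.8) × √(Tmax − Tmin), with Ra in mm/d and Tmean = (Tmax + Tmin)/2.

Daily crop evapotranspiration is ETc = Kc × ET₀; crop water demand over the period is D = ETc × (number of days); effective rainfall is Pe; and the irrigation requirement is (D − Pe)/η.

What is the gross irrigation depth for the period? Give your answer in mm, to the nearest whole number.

151 mm

Tmean = (30.0 + 23.4)/2 = 26.70 °C
ET₀ = 0.0023 × 14.10 × (26.70 + 17.8) × √6.6 = 0.0023 × 14.10 × 44.50 × 2.5690 = 3.7074 mm/d
ETc = Kc × ET₀ = 1.16 × 3.7074 = 4.3006 mm/d
Crop demand D = ETc × 31 d = 4.3006 × 31 = 133.319 mm
Pe = 0.75 × 52.6 = 39.450 mm
D − Pe = 133.319 − 39.450 = 93.869 mm
Gross irrigation = 93.869 / 0.62 = 151.402 mm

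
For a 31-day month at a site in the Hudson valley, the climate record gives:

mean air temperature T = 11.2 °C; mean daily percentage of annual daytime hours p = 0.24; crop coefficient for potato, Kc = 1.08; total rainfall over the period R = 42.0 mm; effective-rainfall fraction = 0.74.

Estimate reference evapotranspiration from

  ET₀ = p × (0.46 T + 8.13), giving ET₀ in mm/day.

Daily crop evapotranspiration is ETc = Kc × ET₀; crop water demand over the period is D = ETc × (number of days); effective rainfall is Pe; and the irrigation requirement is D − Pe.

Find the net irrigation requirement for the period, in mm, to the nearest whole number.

ET₀ = 0.24 × (0.46 × 11.2 + 8.13) = 0.24 × 13.282 = 3.1877 mm/d
ETc = Kc × ET₀ = 1.08 × 3.1877 = 3.4427 mm/d
Crop demand D = ETc × 31 d = 3.4427 × 31 = 106.724 mm
Pe = 0.74 × 42.0 = 31.080 mm
D − Pe = 106.724 − 31.080 = 75.644 mm

76 mm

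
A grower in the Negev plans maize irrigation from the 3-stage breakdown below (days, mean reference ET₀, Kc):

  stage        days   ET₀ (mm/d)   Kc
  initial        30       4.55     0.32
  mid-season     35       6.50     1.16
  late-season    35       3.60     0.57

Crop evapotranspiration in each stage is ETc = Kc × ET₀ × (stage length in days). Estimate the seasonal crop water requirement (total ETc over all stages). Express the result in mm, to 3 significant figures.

379 mm

initial: 0.32 × 4.55 × 30 = 43.68 mm
mid-season: 1.16 × 6.50 × 35 = 263.90 mm
late-season: 0.57 × 3.60 × 35 = 71.82 mm
Seasonal total = 379.40 mm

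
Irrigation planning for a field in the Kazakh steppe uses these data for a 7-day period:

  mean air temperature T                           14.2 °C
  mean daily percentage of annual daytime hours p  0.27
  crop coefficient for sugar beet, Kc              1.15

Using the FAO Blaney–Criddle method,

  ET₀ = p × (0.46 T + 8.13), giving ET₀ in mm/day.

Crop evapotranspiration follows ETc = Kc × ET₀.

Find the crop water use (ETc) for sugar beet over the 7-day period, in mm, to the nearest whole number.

ET₀ = 0.27 × (0.46 × 14.2 + 8.13) = 0.27 × 14.662 = 3.9587 mm/d
ETc = Kc × ET₀ = 1.15 × 3.9587 = 4.5525 mm/d
Over 7 days: 4.5525 × 7 = 31.868 mm

32 mm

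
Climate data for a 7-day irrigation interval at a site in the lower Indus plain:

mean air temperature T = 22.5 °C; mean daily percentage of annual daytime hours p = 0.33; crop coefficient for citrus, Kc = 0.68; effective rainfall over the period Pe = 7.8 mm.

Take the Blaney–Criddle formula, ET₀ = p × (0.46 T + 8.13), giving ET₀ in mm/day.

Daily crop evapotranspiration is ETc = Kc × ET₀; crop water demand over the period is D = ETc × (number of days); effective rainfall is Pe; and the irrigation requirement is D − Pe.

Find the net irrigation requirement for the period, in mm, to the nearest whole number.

ET₀ = 0.33 × (0.46 × 22.5 + 8.13) = 0.33 × 18.480 = 6.0984 mm/d
ETc = Kc × ET₀ = 0.68 × 6.0984 = 4.1469 mm/d
Crop demand D = ETc × 7 d = 4.1469 × 7 = 29.028 mm
D − Pe = 29.028 − 7.8 = 21.228 mm

21 mm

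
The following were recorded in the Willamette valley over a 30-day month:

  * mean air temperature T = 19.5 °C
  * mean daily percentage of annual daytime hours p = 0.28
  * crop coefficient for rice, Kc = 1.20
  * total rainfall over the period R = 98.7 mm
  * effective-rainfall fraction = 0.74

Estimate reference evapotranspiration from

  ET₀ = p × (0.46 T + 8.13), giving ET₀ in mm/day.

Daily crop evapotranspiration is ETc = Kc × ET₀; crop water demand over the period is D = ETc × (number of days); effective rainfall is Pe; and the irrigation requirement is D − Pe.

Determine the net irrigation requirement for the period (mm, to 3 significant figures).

99.3 mm

ET₀ = 0.28 × (0.46 × 19.5 + 8.13) = 0.28 × 17.100 = 4.7880 mm/d
ETc = Kc × ET₀ = 1.20 × 4.7880 = 5.7456 mm/d
Crop demand D = ETc × 30 d = 5.7456 × 30 = 172.368 mm
Pe = 0.74 × 98.7 = 73.038 mm
D − Pe = 172.368 − 73.038 = 99.330 mm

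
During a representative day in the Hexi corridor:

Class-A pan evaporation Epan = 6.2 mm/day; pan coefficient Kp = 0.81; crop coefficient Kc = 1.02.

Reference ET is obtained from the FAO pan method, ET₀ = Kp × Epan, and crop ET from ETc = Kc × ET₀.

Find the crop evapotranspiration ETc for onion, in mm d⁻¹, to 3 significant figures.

5.12 mm d⁻¹

ET₀ = 0.81 × 6.2 = 5.0220 mm/d
ETc = Kc × ET₀ = 1.02 × 5.0220 = 5.1224 mm/d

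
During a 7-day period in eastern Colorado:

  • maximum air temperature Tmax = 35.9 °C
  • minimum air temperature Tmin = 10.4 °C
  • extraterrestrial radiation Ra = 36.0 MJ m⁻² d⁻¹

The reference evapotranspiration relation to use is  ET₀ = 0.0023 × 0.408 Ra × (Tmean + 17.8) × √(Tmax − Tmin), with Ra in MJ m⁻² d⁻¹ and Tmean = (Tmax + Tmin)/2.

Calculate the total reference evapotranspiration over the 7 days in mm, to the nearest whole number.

49 mm

Tmean = (35.9 + 10.4)/2 = 23.15 °C
0.408 Ra = 0.408 × 36.0 = 14.6880 mm/d equivalent
ET₀ = 0.0023 × 14.6880 × (23.15 + 17.8) × √25.5 = 0.0023 × 14.6880 × 40.95 × 5.0498 = 6.9858 mm/d
Over 7 days: 6.9858 × 7 = 48.901 mm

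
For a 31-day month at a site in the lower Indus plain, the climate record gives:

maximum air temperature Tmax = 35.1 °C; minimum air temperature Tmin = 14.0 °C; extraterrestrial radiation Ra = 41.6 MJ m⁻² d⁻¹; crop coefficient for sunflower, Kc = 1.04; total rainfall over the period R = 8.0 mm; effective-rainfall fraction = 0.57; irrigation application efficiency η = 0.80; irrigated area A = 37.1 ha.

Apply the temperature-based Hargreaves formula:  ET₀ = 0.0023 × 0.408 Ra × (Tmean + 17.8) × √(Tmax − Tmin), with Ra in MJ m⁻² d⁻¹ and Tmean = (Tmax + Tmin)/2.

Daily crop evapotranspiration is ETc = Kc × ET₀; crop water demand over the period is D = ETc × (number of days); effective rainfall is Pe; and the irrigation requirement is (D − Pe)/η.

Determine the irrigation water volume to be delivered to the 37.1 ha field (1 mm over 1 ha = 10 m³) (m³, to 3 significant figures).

111000 m³

Tmean = (35.1 + 14.0)/2 = 24.55 °C
0.408 Ra = 0.408 × 41.6 = 16.9728 mm/d equivalent
ET₀ = 0.0023 × 16.9728 × (24.55 + 17.8) × √21.1 = 0.0023 × 16.9728 × 42.35 × 4.5935 = 7.5941 mm/d
ETc = Kc × ET₀ = 1.04 × 7.5941 = 7.8979 mm/d
Crop demand D = ETc × 31 d = 7.8979 × 31 = 244.835 mm
Pe = 0.57 × 8.0 = 4.560 mm
D − Pe = 244.835 − 4.560 = 240.275 mm
Gross irrigation = 240.275 / 0.80 = 300.344 mm
Volume = 300.344 mm × 37.1 ha × 10 = 111427.6 m³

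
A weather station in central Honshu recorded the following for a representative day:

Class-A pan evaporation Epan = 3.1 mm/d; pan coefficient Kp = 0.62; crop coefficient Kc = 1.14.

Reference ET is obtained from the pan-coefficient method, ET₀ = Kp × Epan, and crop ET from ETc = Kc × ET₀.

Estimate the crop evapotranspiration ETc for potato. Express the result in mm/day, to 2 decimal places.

2.19 mm/day

ET₀ = 0.62 × 3.1 = 1.9220 mm/d
ETc = Kc × ET₀ = 1.14 × 1.9220 = 2.1911 mm/d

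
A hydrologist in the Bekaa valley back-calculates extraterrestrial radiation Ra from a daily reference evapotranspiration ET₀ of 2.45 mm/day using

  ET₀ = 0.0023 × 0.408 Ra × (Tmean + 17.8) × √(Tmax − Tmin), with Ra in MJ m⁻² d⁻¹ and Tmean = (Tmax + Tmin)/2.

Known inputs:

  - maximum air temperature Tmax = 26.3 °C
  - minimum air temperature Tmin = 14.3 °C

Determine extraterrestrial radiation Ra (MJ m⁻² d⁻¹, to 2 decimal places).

Tmean = (26.3+14.3)/2 = 20.30 °C; ΔT = 12.0
Ra = ET₀ / [0.0023 × 0.408 × (Tmean+17.8) × √ΔT]
   = 2.45 / (0.0023 × 0.408 × 38.10 × 3.4641) = 19.782 MJ m⁻² d⁻¹

19.78 MJ m⁻² d⁻¹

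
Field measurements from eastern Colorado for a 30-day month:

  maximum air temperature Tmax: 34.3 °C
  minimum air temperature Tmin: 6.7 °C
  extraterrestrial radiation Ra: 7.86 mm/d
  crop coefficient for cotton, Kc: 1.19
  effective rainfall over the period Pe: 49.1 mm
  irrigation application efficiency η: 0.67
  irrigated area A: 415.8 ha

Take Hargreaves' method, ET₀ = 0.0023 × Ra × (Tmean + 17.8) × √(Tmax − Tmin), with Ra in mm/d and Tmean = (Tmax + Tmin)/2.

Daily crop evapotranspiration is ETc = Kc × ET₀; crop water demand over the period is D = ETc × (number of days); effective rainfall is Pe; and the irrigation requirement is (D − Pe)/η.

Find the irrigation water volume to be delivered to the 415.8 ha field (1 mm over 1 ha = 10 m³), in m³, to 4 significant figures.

Tmean = (34.3 + 6.7)/2 = 20.50 °C
ET₀ = 0.0023 × 7.86 × (20.50 + 17.8) × √27.6 = 0.0023 × 7.86 × 38.30 × 5.2536 = 3.6375 mm/d
ETc = Kc × ET₀ = 1.19 × 3.6375 = 4.3286 mm/d
Crop demand D = ETc × 30 d = 4.3286 × 30 = 129.858 mm
D − Pe = 129.858 − 49.1 = 80.758 mm
Gross irrigation = 80.758 / 0.67 = 120.534 mm
Volume = 120.534 mm × 415.8 ha × 10 = 501180.4 m³

501200 m³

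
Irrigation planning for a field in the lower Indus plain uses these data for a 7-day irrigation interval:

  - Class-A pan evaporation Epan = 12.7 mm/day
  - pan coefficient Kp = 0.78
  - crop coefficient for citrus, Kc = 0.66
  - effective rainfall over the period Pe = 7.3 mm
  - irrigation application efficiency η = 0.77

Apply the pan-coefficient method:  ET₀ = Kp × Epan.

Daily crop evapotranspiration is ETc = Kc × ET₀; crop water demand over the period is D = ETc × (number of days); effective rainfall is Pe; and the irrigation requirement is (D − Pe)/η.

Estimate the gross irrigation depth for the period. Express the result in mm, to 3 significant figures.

ET₀ = 0.78 × 12.7 = 9.9060 mm/d
ETc = Kc × ET₀ = 0.66 × 9.9060 = 6.5380 mm/d
Crop demand D = ETc × 7 d = 6.5380 × 7 = 45.766 mm
D − Pe = 45.766 − 7.3 = 38.466 mm
Gross irrigation = 38.466 / 0.77 = 49.956 mm

50.0 mm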